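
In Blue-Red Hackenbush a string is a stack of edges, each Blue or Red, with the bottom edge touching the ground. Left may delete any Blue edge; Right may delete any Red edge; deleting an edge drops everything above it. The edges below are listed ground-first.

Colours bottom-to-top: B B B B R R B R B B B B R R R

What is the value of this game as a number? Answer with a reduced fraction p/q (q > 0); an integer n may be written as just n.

6897/2048

1 of 15 · B · max L 0 · min R +∞ => 1
2 of 15 · BB · max L 1 · min R +∞ => 2
3 of 15 · BBB · max L 2 · min R +∞ => 3
4 of 15 · BBBB · max L 3 · min R +∞ => 4
5 of 15 · BBBBR · max L 3 · min R 4 => 7/2
6 of 15 · BBBBRR · max L 3 · min R 7/2 => 13/4
7 of 15 · BBBBRRB · max L 13/4 · min R 7/2 => 27/8
8 of 15 · BBBBRRBR · max L 13/4 · min R 27/8 => 53/16
9 of 15 · BBBBRRBRB · max L 53/16 · min R 27/8 => 107/32
10 of 15 · BBBBRRBRBB · max L 107/32 · min R 27/8 => 215/64
11 of 15 · BBBBRRBRBBB · max L 215/64 · min R 27/8 => 431/128
12 of 15 · BBBBRRBRBBBB · max L 431/128 · min R 27/8 => 863/256
13 of 15 · BBBBRRBRBBBBR · max L 431/128 · min R 863/256 => 1725/512
14 of 15 · BBBBRRBRBBBBRR · max L 431/128 · min R 1725/512 => 3449/1024
15 of 15 · BBBBRRBRBBBBRRR · max L 431/128 · min R 3449/1024 => 6897/2048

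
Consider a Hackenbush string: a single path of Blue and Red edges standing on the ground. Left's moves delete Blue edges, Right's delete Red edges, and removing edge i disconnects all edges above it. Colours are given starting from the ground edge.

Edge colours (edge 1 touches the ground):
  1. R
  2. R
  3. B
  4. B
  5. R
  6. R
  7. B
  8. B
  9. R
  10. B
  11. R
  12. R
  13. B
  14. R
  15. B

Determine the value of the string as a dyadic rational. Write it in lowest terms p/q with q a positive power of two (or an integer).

R: Left { (no moves) }, Right { 0 } gives simplest -1
RR: Left { (no moves) }, Right { -1,0 } gives simplest -2
RRB: Left { -2 }, Right { -1,0 } gives simplest -3/2
RRBB: Left { -2,-3/2 }, Right { -1,0 } gives simplest -5/4
RRBBR: Left { -2,-3/2 }, Right { -5/4,-1,0 } gives simplest -11/8
RRBBRR: Left { -2,-3/2 }, Right { -11/8,-5/4,-1,0 } gives simplest -23/16
RRBBRRB: Left { -2,-3/2,-23/16 }, Right { -11/8,-5/4,-1,0 } gives simplest -45/32
RRBBRRBB: Left { -2,-3/2,-23/16,-45/32 }, Right { -11/8,-5/4,-1,0 } gives simplest -89/64
RRBBRRBBR: Left { -2,-3/2,-23/16,-45/32 }, Right { -89/64,-11/8,-5/4,-1,0 } gives simplest -179/128
RRBBRRBBRB: Left { -2,-3/2,-23/16,-45/32,-179/128 }, Right { -89/64,-11/8,-5/4,-1,0 } gives simplest -357/256
RRBBRRBBRBR: Left { -2,-3/2,-23/16,-45/32,-179/128 }, Right { -357/256,-89/64,-11/8,-5/4,-1,0 } gives simplest -715/512
RRBBRRBBRBRR: Left { -2,-3/2,-23/16,-45/32,-179/128 }, Right { -715/512,-357/256,-89/64,-11/8,-5/4,-1,0 } gives simplest -1431/1024
RRBBRRBBRBRRB: Left { -2,-3/2,-23/16,-45/32,-179/128,-1431/1024 }, Right { -715/512,-357/256,-89/64,-11/8,-5/4,-1,0 } gives simplest -2861/2048
RRBBRRBBRBRRBR: Left { -2,-3/2,-23/16,-45/32,-179/128,-1431/1024 }, Right { -2861/2048,-715/512,-357/256,-89/64,-11/8,-5/4,-1,0 } gives simplest -5723/4096
RRBBRRBBRBRRBRB: Left { -2,-3/2,-23/16,-45/32,-179/128,-1431/1024,-5723/4096 }, Right { -2861/2048,-715/512,-357/256,-89/64,-11/8,-5/4,-1,0 } gives simplest -11445/8192

-11445/8192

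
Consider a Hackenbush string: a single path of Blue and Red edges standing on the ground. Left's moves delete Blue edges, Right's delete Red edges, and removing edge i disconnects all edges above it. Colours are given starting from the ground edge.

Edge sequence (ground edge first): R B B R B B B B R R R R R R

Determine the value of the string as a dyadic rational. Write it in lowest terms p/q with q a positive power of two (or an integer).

-2175/8192

Build G(s[:k]) for k = 1..14, string s = R B B R B B B B R R R R R R.
1 of 14 · R · max L −∞ · min R 0 => -1
2 of 14 · RB · max L -1 · min R 0 => -1/2
3 of 14 · RBB · max L -1/2 · min R 0 => -1/4
4 of 14 · RBBR · max L -1/2 · min R -1/4 => -3/8
5 of 14 · RBBRB · max L -3/8 · min R -1/4 => -5/16
6 of 14 · RBBRBB · max L -5/16 · min R -1/4 => -9/32
7 of 14 · RBBRBBB · max L -9/32 · min R -1/4 => -17/64
8 of 14 · RBBRBBBB · max L -17/64 · min R -1/4 => -33/128
9 of 14 · RBBRBBBBR · max L -17/64 · min R -33/128 => -67/256
10 of 14 · RBBRBBBBRR · max L -17/64 · min R -67/256 => -135/512
11 of 14 · RBBRBBBBRRR · max L -17/64 · min R -135/512 => -271/1024
12 of 14 · RBBRBBBBRRRR · max L -17/64 · min R -271/1024 => -543/2048
13 of 14 · RBBRBBBBRRRRR · max L -17/64 · min R -543/2048 => -1087/4096
14 of 14 · RBBRBBBBRRRRRR · max L -17/64 · min R -1087/4096 => -2175/8192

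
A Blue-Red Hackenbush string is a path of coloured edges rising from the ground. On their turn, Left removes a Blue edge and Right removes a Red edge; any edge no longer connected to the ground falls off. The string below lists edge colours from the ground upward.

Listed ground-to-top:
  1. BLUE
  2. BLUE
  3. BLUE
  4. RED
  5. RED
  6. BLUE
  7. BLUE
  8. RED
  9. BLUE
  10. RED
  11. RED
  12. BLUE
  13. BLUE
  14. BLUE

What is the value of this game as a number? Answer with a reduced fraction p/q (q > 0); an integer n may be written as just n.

4943/2048

Recurse on prefixes of the 14-edge string BLUE BLUE BLUE RED RED BLUE BLUE RED BLUE RED RED BLUE BLUE BLUE:
value(B) = { 0 | · } gives 1
value(BB) = { 0 1 | · } gives 2
value(BBB) = { 0 1 2 | · } gives 3
value(BBBR) = { 0 1 2 | 3 } gives 5/2
value(BBBRR) = { 0 1 2 | 5/2 3 } gives 9/4
value(BBBRRB) = { 0 1 2 9/4 | 5/2 3 } gives 19/8
value(BBBRRBB) = { 0 1 2 9/4 19/8 | 5/2 3 } gives 39/16
value(BBBRRBBR) = { 0 1 2 9/4 19/8 | 39/16 5/2 3 } gives 77/32
value(BBBRRBBRB) = { 0 1 2 9/4 19/8 77/32 | 39/16 5/2 3 } gives 155/64
value(BBBRRBBRBR) = { 0 1 2 9/4 19/8 77/32 | 155/64 39/16 5/2 3 } gives 309/128
value(BBBRRBBRBRR) = { 0 1 2 9/4 19/8 77/32 | 309/128 155/64 39/16 5/2 3 } gives 617/256
value(BBBRRBBRBRRB) = { 0 1 2 9/4 19/8 77/32 617/256 | 309/128 155/64 39/16 5/2 3 } gives 1235/512
value(BBBRRBBRBRRBB) = { 0 1 2 9/4 19/8 77/32 617/256 1235/512 | 309/128 155/64 39/16 5/2 3 } gives 2471/1024
value(BBBRRBBRBRRBBB) = { 0 1 2 9/4 19/8 77/32 617/256 1235/512 2471/1024 | 309/128 155/64 39/16 5/2 3 } gives 4943/2048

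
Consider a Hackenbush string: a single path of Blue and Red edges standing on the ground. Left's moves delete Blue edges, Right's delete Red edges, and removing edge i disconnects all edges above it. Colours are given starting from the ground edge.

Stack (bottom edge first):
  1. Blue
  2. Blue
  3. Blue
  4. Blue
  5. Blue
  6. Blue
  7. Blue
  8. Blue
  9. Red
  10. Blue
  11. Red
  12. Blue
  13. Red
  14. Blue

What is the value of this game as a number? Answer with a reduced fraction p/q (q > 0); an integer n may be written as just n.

Build G(s[:k]) for k = 1..14, string s = Blue Blue Blue Blue Blue Blue Blue Blue Red Blue Red Blue Red Blue.
1 of 14 · B · max L 0 · min R +∞ → 1
2 of 14 · BB · max L 1 · min R +∞ → 2
3 of 14 · BBB · max L 2 · min R +∞ → 3
4 of 14 · BBBB · max L 3 · min R +∞ → 4
5 of 14 · BBBBB · max L 4 · min R +∞ → 5
6 of 14 · BBBBBB · max L 5 · min R +∞ → 6
7 of 14 · BBBBBBB · max L 6 · min R +∞ → 7
8 of 14 · BBBBBBBB · max L 7 · min R +∞ → 8
9 of 14 · BBBBBBBBR · max L 7 · min R 8 → 15/2
10 of 14 · BBBBBBBBRB · max L 15/2 · min R 8 → 31/4
11 of 14 · BBBBBBBBRBR · max L 15/2 · min R 31/4 → 61/8
12 of 14 · BBBBBBBBRBRB · max L 61/8 · min R 31/4 → 123/16
13 of 14 · BBBBBBBBRBRBR · max L 61/8 · min R 123/16 → 245/32
14 of 14 · BBBBBBBBRBRBRB · max L 245/32 · min R 123/16 → 491/64

491/64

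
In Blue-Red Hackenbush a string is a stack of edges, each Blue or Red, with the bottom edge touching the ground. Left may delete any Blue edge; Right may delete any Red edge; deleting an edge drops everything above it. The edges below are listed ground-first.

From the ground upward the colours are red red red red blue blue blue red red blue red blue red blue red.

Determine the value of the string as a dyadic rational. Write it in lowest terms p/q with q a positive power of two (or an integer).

-6571/2048

Prefix values for red red red red blue blue blue red red blue red blue red blue red via {L|R} + simplicity:
1 of 15 · r · max L −∞ · min R 0 gives -1
2 of 15 · rr · max L −∞ · min R -1 gives -2
3 of 15 · rrr · max L −∞ · min R -2 gives -3
4 of 15 · rrrr · max L −∞ · min R -3 gives -4
5 of 15 · rrrrb · max L -4 · min R -3 gives -7/2
6 of 15 · rrrrbb · max L -7/2 · min R -3 gives -13/4
7 of 15 · rrrrbbb · max L -13/4 · min R -3 gives -25/8
8 of 15 · rrrrbbbr · max L -13/4 · min R -25/8 gives -51/16
9 of 15 · rrrrbbbrr · max L -13/4 · min R -51/16 gives -103/32
10 of 15 · rrrrbbbrrb · max L -103/32 · min R -51/16 gives -205/64
11 of 15 · rrrrbbbrrbr · max L -103/32 · min R -205/64 gives -411/128
12 of 15 · rrrrbbbrrbrb · max L -411/128 · min R -205/64 gives -821/256
13 of 15 · rrrrbbbrrbrbr · max L -411/128 · min R -821/256 gives -1643/512
14 of 15 · rrrrbbbrrbrbrb · max L -1643/512 · min R -821/256 gives -3285/1024
15 of 15 · rrrrbbbrrbrbrbr · max L -1643/512 · min R -3285/1024 gives -6571/2048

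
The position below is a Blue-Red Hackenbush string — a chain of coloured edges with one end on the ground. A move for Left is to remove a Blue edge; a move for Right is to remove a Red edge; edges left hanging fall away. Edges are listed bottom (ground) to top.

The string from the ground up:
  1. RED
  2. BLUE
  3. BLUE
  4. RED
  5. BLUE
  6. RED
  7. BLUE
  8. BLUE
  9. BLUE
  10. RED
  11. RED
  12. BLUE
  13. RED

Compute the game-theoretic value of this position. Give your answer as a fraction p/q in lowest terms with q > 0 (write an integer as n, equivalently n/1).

step 1: add RED to get R; options L={ · } R={ 0 } -> -1
step 2: add BLUE to get RB; options L={ -1 } R={ 0 } -> -1/2
step 3: add BLUE to get RBB; options L={ -1, -1/2 } R={ 0 } -> -1/4
step 4: add RED to get RBBR; options L={ -1, -1/2 } R={ -1/4, 0 } -> -3/8
step 5: add BLUE to get RBBRB; options L={ -1, -1/2, -3/8 } R={ -1/4, 0 } -> -5/16
step 6: add RED to get RBBRBR; options L={ -1, -1/2, -3/8 } R={ -5/16, -1/4, 0 } -> -11/32
step 7: add BLUE to get RBBRBRB; options L={ -1, -1/2, -3/8, -11/32 } R={ -5/16, -1/4, 0 } -> -21/64
step 8: add BLUE to get RBBRBRBB; options L={ -1, -1/2, -3/8, -11/32, -21/64 } R={ -5/16, -1/4, 0 } -> -41/128
step 9: add BLUE to get RBBRBRBBB; options L={ -1, -1/2, -3/8, -11/32, -21/64, -41/128 } R={ -5/16, -1/4, 0 } -> -81/256
step 10: add RED to get RBBRBRBBBR; options L={ -1, -1/2, -3/8, -11/32, -21/64, -41/128 } R={ -81/256, -5/16, -1/4, 0 } -> -163/512
step 11: add RED to get RBBRBRBBBRR; options L={ -1, -1/2, -3/8, -11/32, -21/64, -41/128 } R={ -163/512, -81/256, -5/16, -1/4, 0 } -> -327/1024
step 12: add BLUE to get RBBRBRBBBRRB; options L={ -1, -1/2, -3/8, -11/32, -21/64, -41/128, -327/1024 } R={ -163/512, -81/256, -5/16, -1/4, 0 } -> -653/2048
step 13: add RED to get RBBRBRBBBRRBR; options L={ -1, -1/2, -3/8, -11/32, -21/64, -41/128, -327/1024 } R={ -653/2048, -163/512, -81/256, -5/16, -1/4, 0 } -> -1307/4096

-1307/4096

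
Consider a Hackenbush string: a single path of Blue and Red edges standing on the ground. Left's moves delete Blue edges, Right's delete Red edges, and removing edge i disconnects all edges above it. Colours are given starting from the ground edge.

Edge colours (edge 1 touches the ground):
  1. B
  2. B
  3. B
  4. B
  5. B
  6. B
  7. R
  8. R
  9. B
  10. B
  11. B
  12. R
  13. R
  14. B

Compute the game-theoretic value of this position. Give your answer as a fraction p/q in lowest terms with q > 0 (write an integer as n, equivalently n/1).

1395/256

1 of 14 · B · max L 0 · min R +∞ — 1
2 of 14 · BB · max L 1 · min R +∞ — 2
3 of 14 · BBB · max L 2 · min R +∞ — 3
4 of 14 · BBBB · max L 3 · min R +∞ — 4
5 of 14 · BBBBB · max L 4 · min R +∞ — 5
6 of 14 · BBBBBB · max L 5 · min R +∞ — 6
7 of 14 · BBBBBBR · max L 5 · min R 6 — 11/2
8 of 14 · BBBBBBRR · max L 5 · min R 11/2 — 21/4
9 of 14 · BBBBBBRRB · max L 21/4 · min R 11/2 — 43/8
10 of 14 · BBBBBBRRBB · max L 43/8 · min R 11/2 — 87/16
11 of 14 · BBBBBBRRBBB · max L 87/16 · min R 11/2 — 175/32
12 of 14 · BBBBBBRRBBBR · max L 87/16 · min R 175/32 — 349/64
13 of 14 · BBBBBBRRBBBRR · max L 87/16 · min R 349/64 — 697/128
14 of 14 · BBBBBBRRBBBRRB · max L 697/128 · min R 349/64 — 1395/256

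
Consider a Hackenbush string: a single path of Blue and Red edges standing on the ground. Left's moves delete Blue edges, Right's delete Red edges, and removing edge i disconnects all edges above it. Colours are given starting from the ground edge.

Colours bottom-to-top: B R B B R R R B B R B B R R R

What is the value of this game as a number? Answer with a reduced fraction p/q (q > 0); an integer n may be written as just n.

val(B) = { 0 | ∅ } => 1
val(BR) = { 0 | 1 } => 1/2
val(BRB) = { 0,1/2 | 1 } => 3/4
val(BRBB) = { 0,1/2,3/4 | 1 } => 7/8
val(BRBBR) = { 0,1/2,3/4 | 7/8,1 } => 13/16
val(BRBBRR) = { 0,1/2,3/4 | 13/16,7/8,1 } => 25/32
val(BRBBRRR) = { 0,1/2,3/4 | 25/32,13/16,7/8,1 } => 49/64
val(BRBBRRRB) = { 0,1/2,3/4,49/64 | 25/32,13/16,7/8,1 } => 99/128
val(BRBBRRRBB) = { 0,1/2,3/4,49/64,99/128 | 25/32,13/16,7/8,1 } => 199/256
val(BRBBRRRBBR) = { 0,1/2,3/4,49/64,99/128 | 199/256,25/32,13/16,7/8,1 } => 397/512
val(BRBBRRRBBRB) = { 0,1/2,3/4,49/64,99/128,397/512 | 199/256,25/32,13/16,7/8,1 } => 795/1024
val(BRBBRRRBBRBB) = { 0,1/2,3/4,49/64,99/128,397/512,795/1024 | 199/256,25/32,13/16,7/8,1 } => 1591/2048
val(BRBBRRRBBRBBR) = { 0,1/2,3/4,49/64,99/128,397/512,795/1024 | 1591/2048,199/256,25/32,13/16,7/8,1 } => 3181/4096
val(BRBBRRRBBRBBRR) = { 0,1/2,3/4,49/64,99/128,397/512,795/1024 | 3181/4096,1591/2048,199/256,25/32,13/16,7/8,1 } => 6361/8192
val(BRBBRRRBBRBBRRR) = { 0,1/2,3/4,49/64,99/128,397/512,795/1024 | 6361/8192,3181/4096,1591/2048,199/256,25/32,13/16,7/8,1 } => 12721/16384

12721/16384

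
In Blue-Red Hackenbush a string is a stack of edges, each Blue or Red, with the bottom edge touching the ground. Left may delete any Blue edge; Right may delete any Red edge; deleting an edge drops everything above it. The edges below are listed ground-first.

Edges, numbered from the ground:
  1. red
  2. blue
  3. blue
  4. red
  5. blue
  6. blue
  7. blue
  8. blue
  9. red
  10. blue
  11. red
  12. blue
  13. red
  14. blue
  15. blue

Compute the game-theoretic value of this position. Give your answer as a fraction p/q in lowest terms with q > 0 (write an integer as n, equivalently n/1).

-4265/16384

Prefix values for red blue blue red blue blue blue blue red blue red blue red blue blue via {L|R} + simplicity:
1 of 15 · r · max L −∞ · min R 0 => -1
2 of 15 · rb · max L -1 · min R 0 => -1/2
3 of 15 · rbb · max L -1/2 · min R 0 => -1/4
4 of 15 · rbbr · max L -1/2 · min R -1/4 => -3/8
5 of 15 · rbbrb · max L -3/8 · min R -1/4 => -5/16
6 of 15 · rbbrbb · max L -5/16 · min R -1/4 => -9/32
7 of 15 · rbbrbbb · max L -9/32 · min R -1/4 => -17/64
8 of 15 · rbbrbbbb · max L -17/64 · min R -1/4 => -33/128
9 of 15 · rbbrbbbbr · max L -17/64 · min R -33/128 => -67/256
10 of 15 · rbbrbbbbrb · max L -67/256 · min R -33/128 => -133/512
11 of 15 · rbbrbbbbrbr · max L -67/256 · min R -133/512 => -267/1024
12 of 15 · rbbrbbbbrbrb · max L -267/1024 · min R -133/512 => -533/2048
13 of 15 · rbbrbbbbrbrbr · max L -267/1024 · min R -533/2048 => -1067/4096
14 of 15 · rbbrbbbbrbrbrb · max L -1067/4096 · min R -533/2048 => -2133/8192
15 of 15 · rbbrbbbbrbrbrbb · max L -2133/8192 · min R -533/2048 => -4265/16384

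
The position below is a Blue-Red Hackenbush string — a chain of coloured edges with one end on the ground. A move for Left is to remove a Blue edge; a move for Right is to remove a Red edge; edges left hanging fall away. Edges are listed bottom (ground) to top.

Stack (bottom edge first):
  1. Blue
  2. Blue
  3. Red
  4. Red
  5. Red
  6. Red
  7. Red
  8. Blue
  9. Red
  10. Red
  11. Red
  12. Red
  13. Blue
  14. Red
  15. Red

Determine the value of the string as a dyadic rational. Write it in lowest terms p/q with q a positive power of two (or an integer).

Recurse on prefixes of the 15-edge string Blue Blue Red Red Red Red Red Blue Red Red Red Red Blue Red Red:
edge 1 of 15 (Blue): { 0 | none } -> 1
edge 2 of 15 (Blue): { 0 1 | none } -> 2
edge 3 of 15 (Red): { 0 1 | 2 } -> 3/2
edge 4 of 15 (Red): { 0 1 | 3/2 2 } -> 5/4
edge 5 of 15 (Red): { 0 1 | 5/4 3/2 2 } -> 9/8
edge 6 of 15 (Red): { 0 1 | 9/8 5/4 3/2 2 } -> 17/16
edge 7 of 15 (Red): { 0 1 | 17/16 9/8 5/4 3/2 2 } -> 33/32
edge 8 of 15 (Blue): { 0 1 33/32 | 17/16 9/8 5/4 3/2 2 } -> 67/64
edge 9 of 15 (Red): { 0 1 33/32 | 67/64 17/16 9/8 5/4 3/2 2 } -> 133/128
edge 10 of 15 (Red): { 0 1 33/32 | 133/128 67/64 17/16 9/8 5/4 3/2 2 } -> 265/256
edge 11 of 15 (Red): { 0 1 33/32 | 265/256 133/128 67/64 17/16 9/8 5/4 3/2 2 } -> 529/512
edge 12 of 15 (Red): { 0 1 33/32 | 529/512 265/256 133/128 67/64 17/16 9/8 5/4 3/2 2 } -> 1057/1024
edge 13 of 15 (Blue): { 0 1 33/32 1057/1024 | 529/512 265/256 133/128 67/64 17/16 9/8 5/4 3/2 2 } -> 2115/2048
edge 14 of 15 (Red): { 0 1 33/32 1057/1024 | 2115/2048 529/512 265/256 133/128 67/64 17/16 9/8 5/4 3/2 2 } -> 4229/4096
edge 15 of 15 (Red): { 0 1 33/32 1057/1024 | 4229/4096 2115/2048 529/512 265/256 133/128 67/64 17/16 9/8 5/4 3/2 2 } -> 8457/8192

8457/8192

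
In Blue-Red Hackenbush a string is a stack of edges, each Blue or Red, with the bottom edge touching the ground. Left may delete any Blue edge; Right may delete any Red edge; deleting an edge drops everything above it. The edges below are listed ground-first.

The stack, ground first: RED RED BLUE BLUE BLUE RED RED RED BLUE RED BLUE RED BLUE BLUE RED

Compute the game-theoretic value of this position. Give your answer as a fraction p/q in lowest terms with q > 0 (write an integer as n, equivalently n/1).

-10067/8192

edge 1 of 15 (RED): { · | 0 } gives -1
edge 2 of 15 (RED): { · | -1 0 } gives -2
edge 3 of 15 (BLUE): { -2 | -1 0 } gives -3/2
edge 4 of 15 (BLUE): { -2 -3/2 | -1 0 } gives -5/4
edge 5 of 15 (BLUE): { -2 -3/2 -5/4 | -1 0 } gives -9/8
edge 6 of 15 (RED): { -2 -3/2 -5/4 | -9/8 -1 0 } gives -19/16
edge 7 of 15 (RED): { -2 -3/2 -5/4 | -19/16 -9/8 -1 0 } gives -39/32
edge 8 of 15 (RED): { -2 -3/2 -5/4 | -39/32 -19/16 -9/8 -1 0 } gives -79/64
edge 9 of 15 (BLUE): { -2 -3/2 -5/4 -79/64 | -39/32 -19/16 -9/8 -1 0 } gives -157/128
edge 10 of 15 (RED): { -2 -3/2 -5/4 -79/64 | -157/128 -39/32 -19/16 -9/8 -1 0 } gives -315/256
edge 11 of 15 (BLUE): { -2 -3/2 -5/4 -79/64 -315/256 | -157/128 -39/32 -19/16 -9/8 -1 0 } gives -629/512
edge 12 of 15 (RED): { -2 -3/2 -5/4 -79/64 -315/256 | -629/512 -157/128 -39/32 -19/16 -9/8 -1 0 } gives -1259/1024
edge 13 of 15 (BLUE): { -2 -3/2 -5/4 -79/64 -315/256 -1259/1024 | -629/512 -157/128 -39/32 -19/16 -9/8 -1 0 } gives -2517/2048
edge 14 of 15 (BLUE): { -2 -3/2 -5/4 -79/64 -315/256 -1259/1024 -2517/2048 | -629/512 -157/128 -39/32 -19/16 -9/8 -1 0 } gives -5033/4096
edge 15 of 15 (RED): { -2 -3/2 -5/4 -79/64 -315/256 -1259/1024 -2517/2048 | -5033/4096 -629/512 -157/128 -39/32 -19/16 -9/8 -1 0 } gives -10067/8192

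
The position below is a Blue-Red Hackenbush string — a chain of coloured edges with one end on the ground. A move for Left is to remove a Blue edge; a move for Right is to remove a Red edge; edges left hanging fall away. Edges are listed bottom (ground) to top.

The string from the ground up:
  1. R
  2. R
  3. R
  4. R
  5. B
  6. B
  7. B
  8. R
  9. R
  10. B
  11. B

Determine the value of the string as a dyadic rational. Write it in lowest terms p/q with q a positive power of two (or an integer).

-409/128

R: Left { — }, Right { 0 } so simplest -1
RR: Left { — }, Right { -1, 0 } so simplest -2
RRR: Left { — }, Right { -2, -1, 0 } so simplest -3
RRRR: Left { — }, Right { -3, -2, -1, 0 } so simplest -4
RRRRB: Left { -4 }, Right { -3, -2, -1, 0 } so simplest -7/2
RRRRBB: Left { -4, -7/2 }, Right { -3, -2, -1, 0 } so simplest -13/4
RRRRBBB: Left { -4, -7/2, -13/4 }, Right { -3, -2, -1, 0 } so simplest -25/8
RRRRBBBR: Left { -4, -7/2, -13/4 }, Right { -25/8, -3, -2, -1, 0 } so simplest -51/16
RRRRBBBRR: Left { -4, -7/2, -13/4 }, Right { -51/16, -25/8, -3, -2, -1, 0 } so simplest -103/32
RRRRBBBRRB: Left { -4, -7/2, -13/4, -103/32 }, Right { -51/16, -25/8, -3, -2, -1, 0 } so simplest -205/64
RRRRBBBRRBB: Left { -4, -7/2, -13/4, -103/32, -205/64 }, Right { -51/16, -25/8, -3, -2, -1, 0 } so simplest -409/128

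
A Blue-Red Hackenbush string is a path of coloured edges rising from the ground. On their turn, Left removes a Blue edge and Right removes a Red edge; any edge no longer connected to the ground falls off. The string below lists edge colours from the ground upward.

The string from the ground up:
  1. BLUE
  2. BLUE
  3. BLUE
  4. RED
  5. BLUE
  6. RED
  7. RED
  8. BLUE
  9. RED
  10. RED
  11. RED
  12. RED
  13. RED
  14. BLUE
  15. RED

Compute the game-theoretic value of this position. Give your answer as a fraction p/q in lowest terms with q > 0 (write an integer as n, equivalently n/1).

10501/4096

value_1 [B]  L=[0]  R=[(no moves)]  => 1
value_2 [BB]  L=[0,1]  R=[(no moves)]  => 2
value_3 [BBB]  L=[0,1,2]  R=[(no moves)]  => 3
value_4 [BBBR]  L=[0,1,2]  R=[3]  => 5/2
value_5 [BBBRB]  L=[0,1,2,5/2]  R=[3]  => 11/4
value_6 [BBBRBR]  L=[0,1,2,5/2]  R=[11/4,3]  => 21/8
value_7 [BBBRBRR]  L=[0,1,2,5/2]  R=[21/8,11/4,3]  => 41/16
value_8 [BBBRBRRB]  L=[0,1,2,5/2,41/16]  R=[21/8,11/4,3]  => 83/32
value_9 [BBBRBRRBR]  L=[0,1,2,5/2,41/16]  R=[83/32,21/8,11/4,3]  => 165/64
value_10 [BBBRBRRBRR]  L=[0,1,2,5/2,41/16]  R=[165/64,83/32,21/8,11/4,3]  => 329/128
value_11 [BBBRBRRBRRR]  L=[0,1,2,5/2,41/16]  R=[329/128,165/64,83/32,21/8,11/4,3]  => 657/256
value_12 [BBBRBRRBRRRR]  L=[0,1,2,5/2,41/16]  R=[657/256,329/128,165/64,83/32,21/8,11/4,3]  => 1313/512
value_13 [BBBRBRRBRRRRR]  L=[0,1,2,5/2,41/16]  R=[1313/512,657/256,329/128,165/64,83/32,21/8,11/4,3]  => 2625/1024
value_14 [BBBRBRRBRRRRRB]  L=[0,1,2,5/2,41/16,2625/1024]  R=[1313/512,657/256,329/128,165/64,83/32,21/8,11/4,3]  => 5251/2048
value_15 [BBBRBRRBRRRRRBR]  L=[0,1,2,5/2,41/16,2625/1024]  R=[5251/2048,1313/512,657/256,329/128,165/64,83/32,21/8,11/4,3]  => 10501/4096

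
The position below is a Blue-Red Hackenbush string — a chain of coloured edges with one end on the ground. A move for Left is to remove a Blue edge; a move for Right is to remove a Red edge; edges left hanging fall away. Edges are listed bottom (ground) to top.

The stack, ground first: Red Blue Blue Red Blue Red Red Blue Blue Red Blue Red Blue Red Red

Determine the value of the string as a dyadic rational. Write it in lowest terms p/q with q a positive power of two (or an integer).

R: Left {  }, Right { 0 } = simplest -1
RB: Left { -1 }, Right { 0 } = simplest -1/2
RBB: Left { -1 -1/2 }, Right { 0 } = simplest -1/4
RBBR: Left { -1 -1/2 }, Right { -1/4 0 } = simplest -3/8
RBBRB: Left { -1 -1/2 -3/8 }, Right { -1/4 0 } = simplest -5/16
RBBRBR: Left { -1 -1/2 -3/8 }, Right { -5/16 -1/4 0 } = simplest -11/32
RBBRBRR: Left { -1 -1/2 -3/8 }, Right { -11/32 -5/16 -1/4 0 } = simplest -23/64
RBBRBRRB: Left { -1 -1/2 -3/8 -23/64 }, Right { -11/32 -5/16 -1/4 0 } = simplest -45/128
RBBRBRRBB: Left { -1 -1/2 -3/8 -23/64 -45/128 }, Right { -11/32 -5/16 -1/4 0 } = simplest -89/256
RBBRBRRBBR: Left { -1 -1/2 -3/8 -23/64 -45/128 }, Right { -89/256 -11/32 -5/16 -1/4 0 } = simplest -179/512
RBBRBRRBBRB: Left { -1 -1/2 -3/8 -23/64 -45/128 -179/512 }, Right { -89/256 -11/32 -5/16 -1/4 0 } = simplest -357/1024
RBBRBRRBBRBR: Left { -1 -1/2 -3/8 -23/64 -45/128 -179/512 }, Right { -357/1024 -89/256 -11/32 -5/16 -1/4 0 } = simplest -715/2048
RBBRBRRBBRBRB: Left { -1 -1/2 -3/8 -23/64 -45/128 -179/512 -715/2048 }, Right { -357/1024 -89/256 -11/32 -5/16 -1/4 0 } = simplest -1429/4096
RBBRBRRBBRBRBR: Left { -1 -1/2 -3/8 -23/64 -45/128 -179/512 -715/2048 }, Right { -1429/4096 -357/1024 -89/256 -11/32 -5/16 -1/4 0 } = simplest -2859/8192
RBBRBRRBBRBRBRR: Left { -1 -1/2 -3/8 -23/64 -45/128 -179/512 -715/2048 }, Right { -2859/8192 -1429/4096 -357/1024 -89/256 -11/32 -5/16 -1/4 0 } = simplest -5719/16384

-5719/16384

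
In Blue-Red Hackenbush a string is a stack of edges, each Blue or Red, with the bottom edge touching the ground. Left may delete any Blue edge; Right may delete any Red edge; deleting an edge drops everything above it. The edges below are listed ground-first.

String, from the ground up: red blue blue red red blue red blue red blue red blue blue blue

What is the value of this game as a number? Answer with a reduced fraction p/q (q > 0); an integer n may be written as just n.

g(r) = {  | 0 } -> -1
g(rb) = { -1 | 0 } -> -1/2
g(rbb) = { -1, -1/2 | 0 } -> -1/4
g(rbbr) = { -1, -1/2 | -1/4, 0 } -> -3/8
g(rbbrr) = { -1, -1/2 | -3/8, -1/4, 0 } -> -7/16
g(rbbrrb) = { -1, -1/2, -7/16 | -3/8, -1/4, 0 } -> -13/32
g(rbbrrbr) = { -1, -1/2, -7/16 | -13/32, -3/8, -1/4, 0 } -> -27/64
g(rbbrrbrb) = { -1, -1/2, -7/16, -27/64 | -13/32, -3/8, -1/4, 0 } -> -53/128
g(rbbrrbrbr) = { -1, -1/2, -7/16, -27/64 | -53/128, -13/32, -3/8, -1/4, 0 } -> -107/256
g(rbbrrbrbrb) = { -1, -1/2, -7/16, -27/64, -107/256 | -53/128, -13/32, -3/8, -1/4, 0 } -> -213/512
g(rbbrrbrbrbr) = { -1, -1/2, -7/16, -27/64, -107/256 | -213/512, -53/128, -13/32, -3/8, -1/4, 0 } -> -427/1024
g(rbbrrbrbrbrb) = { -1, -1/2, -7/16, -27/64, -107/256, -427/1024 | -213/512, -53/128, -13/32, -3/8, -1/4, 0 } -> -853/2048
g(rbbrrbrbrbrbb) = { -1, -1/2, -7/16, -27/64, -107/256, -427/1024, -853/2048 | -213/512, -53/128, -13/32, -3/8, -1/4, 0 } -> -1705/4096
g(rbbrrbrbrbrbbb) = { -1, -1/2, -7/16, -27/64, -107/256, -427/1024, -853/2048, -1705/4096 | -213/512, -53/128, -13/32, -3/8, -1/4, 0 } -> -3409/8192

-3409/8192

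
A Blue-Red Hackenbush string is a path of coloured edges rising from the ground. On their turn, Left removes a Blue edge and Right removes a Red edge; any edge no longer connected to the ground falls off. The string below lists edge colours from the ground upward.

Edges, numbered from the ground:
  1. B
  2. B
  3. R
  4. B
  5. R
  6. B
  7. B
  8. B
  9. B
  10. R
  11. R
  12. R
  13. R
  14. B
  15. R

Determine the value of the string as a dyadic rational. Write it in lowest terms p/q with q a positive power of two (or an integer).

step 1: add B to get B; options L={ 0 } R={ (no moves) } => 1
step 2: add B to get BB; options L={ 0 1 } R={ (no moves) } => 2
step 3: add R to get BBR; options L={ 0 1 } R={ 2 } => 3/2
step 4: add B to get BBRB; options L={ 0 1 3/2 } R={ 2 } => 7/4
step 5: add R to get BBRBR; options L={ 0 1 3/2 } R={ 7/4 2 } => 13/8
step 6: add B to get BBRBRB; options L={ 0 1 3/2 13/8 } R={ 7/4 2 } => 27/16
step 7: add B to get BBRBRBB; options L={ 0 1 3/2 13/8 27/16 } R={ 7/4 2 } => 55/32
step 8: add B to get BBRBRBBB; options L={ 0 1 3/2 13/8 27/16 55/32 } R={ 7/4 2 } => 111/64
step 9: add B to get BBRBRBBBB; options L={ 0 1 3/2 13/8 27/16 55/32 111/64 } R={ 7/4 2 } => 223/128
step 10: add R to get BBRBRBBBBR; options L={ 0 1 3/2 13/8 27/16 55/32 111/64 } R={ 223/128 7/4 2 } => 445/256
step 11: add R to get BBRBRBBBBRR; options L={ 0 1 3/2 13/8 27/16 55/32 111/64 } R={ 445/256 223/128 7/4 2 } => 889/512
step 12: add R to get BBRBRBBBBRRR; options L={ 0 1 3/2 13/8 27/16 55/32 111/64 } R={ 889/512 445/256 223/128 7/4 2 } => 1777/1024
step 13: add R to get BBRBRBBBBRRRR; options L={ 0 1 3/2 13/8 27/16 55/32 111/64 } R={ 1777/1024 889/512 445/256 223/128 7/4 2 } => 3553/2048
step 14: add B to get BBRBRBBBBRRRRB; options L={ 0 1 3/2 13/8 27/16 55/32 111/64 3553/2048 } R={ 1777/1024 889/512 445/256 223/128 7/4 2 } => 7107/4096
step 15: add R to get BBRBRBBBBRRRRBR; options L={ 0 1 3/2 13/8 27/16 55/32 111/64 3553/2048 } R={ 7107/4096 1777/1024 889/512 445/256 223/128 7/4 2 } => 14213/8192

14213/8192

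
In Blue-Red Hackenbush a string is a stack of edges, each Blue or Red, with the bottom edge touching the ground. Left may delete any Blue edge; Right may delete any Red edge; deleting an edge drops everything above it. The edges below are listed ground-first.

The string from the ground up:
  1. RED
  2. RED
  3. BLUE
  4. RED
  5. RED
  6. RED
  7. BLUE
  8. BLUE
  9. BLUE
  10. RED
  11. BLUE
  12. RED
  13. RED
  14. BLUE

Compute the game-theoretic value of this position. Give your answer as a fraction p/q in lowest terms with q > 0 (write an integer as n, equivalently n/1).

Build value(s[:k]) for k = 1..14, string s = RED RED BLUE RED RED RED BLUE BLUE BLUE RED BLUE RED RED BLUE.
value_1 [R]  L=[]  R=[0]  → -1
value_2 [RR]  L=[]  R=[-1; 0]  → -2
value_3 [RRB]  L=[-2]  R=[-1; 0]  → -3/2
value_4 [RRBR]  L=[-2]  R=[-3/2; -1; 0]  → -7/4
value_5 [RRBRR]  L=[-2]  R=[-7/4; -3/2; -1; 0]  → -15/8
value_6 [RRBRRR]  L=[-2]  R=[-15/8; -7/4; -3/2; -1; 0]  → -31/16
value_7 [RRBRRRB]  L=[-2; -31/16]  R=[-15/8; -7/4; -3/2; -1; 0]  → -61/32
value_8 [RRBRRRBB]  L=[-2; -31/16; -61/32]  R=[-15/8; -7/4; -3/2; -1; 0]  → -121/64
value_9 [RRBRRRBBB]  L=[-2; -31/16; -61/32; -121/64]  R=[-15/8; -7/4; -3/2; -1; 0]  → -241/128
value_10 [RRBRRRBBBR]  L=[-2; -31/16; -61/32; -121/64]  R=[-241/128; -15/8; -7/4; -3/2; -1; 0]  → -483/256
value_11 [RRBRRRBBBRB]  L=[-2; -31/16; -61/32; -121/64; -483/256]  R=[-241/128; -15/8; -7/4; -3/2; -1; 0]  → -965/512
value_12 [RRBRRRBBBRBR]  L=[-2; -31/16; -61/32; -121/64; -483/256]  R=[-965/512; -241/128; -15/8; -7/4; -3/2; -1; 0]  → -1931/1024
value_13 [RRBRRRBBBRBRR]  L=[-2; -31/16; -61/32; -121/64; -483/256]  R=[-1931/1024; -965/512; -241/128; -15/8; -7/4; -3/2; -1; 0]  → -3863/2048
value_14 [RRBRRRBBBRBRRB]  L=[-2; -31/16; -61/32; -121/64; -483/256; -3863/2048]  R=[-1931/1024; -965/512; -241/128; -15/8; -7/4; -3/2; -1; 0]  → -7725/4096

-7725/4096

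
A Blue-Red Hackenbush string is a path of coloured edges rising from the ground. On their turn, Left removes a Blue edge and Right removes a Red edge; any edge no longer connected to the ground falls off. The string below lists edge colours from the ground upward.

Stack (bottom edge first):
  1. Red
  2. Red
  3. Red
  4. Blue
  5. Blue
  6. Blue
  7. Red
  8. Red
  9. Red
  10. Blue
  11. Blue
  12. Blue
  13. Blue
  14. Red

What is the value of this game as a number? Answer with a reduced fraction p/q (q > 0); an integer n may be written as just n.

R: Left { none }, Right { 0 } — simplest -1
RR: Left { none }, Right { -1, 0 } — simplest -2
RRR: Left { none }, Right { -2, -1, 0 } — simplest -3
RRRB: Left { -3 }, Right { -2, -1, 0 } — simplest -5/2
RRRBB: Left { -3, -5/2 }, Right { -2, -1, 0 } — simplest -9/4
RRRBBB: Left { -3, -5/2, -9/4 }, Right { -2, -1, 0 } — simplest -17/8
RRRBBBR: Left { -3, -5/2, -9/4 }, Right { -17/8, -2, -1, 0 } — simplest -35/16
RRRBBBRR: Left { -3, -5/2, -9/4 }, Right { -35/16, -17/8, -2, -1, 0 } — simplest -71/32
RRRBBBRRR: Left { -3, -5/2, -9/4 }, Right { -71/32, -35/16, -17/8, -2, -1, 0 } — simplest -143/64
RRRBBBRRRB: Left { -3, -5/2, -9/4, -143/64 }, Right { -71/32, -35/16, -17/8, -2, -1, 0 } — simplest -285/128
RRRBBBRRRBB: Left { -3, -5/2, -9/4, -143/64, -285/128 }, Right { -71/32, -35/16, -17/8, -2, -1, 0 } — simplest -569/256
RRRBBBRRRBBB: Left { -3, -5/2, -9/4, -143/64, -285/128, -569/256 }, Right { -71/32, -35/16, -17/8, -2, -1, 0 } — simplest -1137/512
RRRBBBRRRBBBB: Left { -3, -5/2, -9/4, -143/64, -285/128, -569/256, -1137/512 }, Right { -71/32, -35/16, -17/8, -2, -1, 0 } — simplest -2273/1024
RRRBBBRRRBBBBR: Left { -3, -5/2, -9/4, -143/64, -285/128, -569/256, -1137/512 }, Right { -2273/1024, -71/32, -35/16, -17/8, -2, -1, 0 } — simplest -4547/2048

-4547/2048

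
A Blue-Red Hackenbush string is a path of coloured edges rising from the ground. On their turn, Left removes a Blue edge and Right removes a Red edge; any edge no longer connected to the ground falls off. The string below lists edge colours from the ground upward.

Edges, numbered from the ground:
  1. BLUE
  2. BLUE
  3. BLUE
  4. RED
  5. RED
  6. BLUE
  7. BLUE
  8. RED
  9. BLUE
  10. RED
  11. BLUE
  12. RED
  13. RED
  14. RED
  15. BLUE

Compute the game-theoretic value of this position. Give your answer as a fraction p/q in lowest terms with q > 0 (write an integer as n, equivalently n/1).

v(B) = { 0 |  } => 1
v(BB) = { 0; 1 |  } => 2
v(BBB) = { 0; 1; 2 |  } => 3
v(BBBR) = { 0; 1; 2 | 3 } => 5/2
v(BBBRR) = { 0; 1; 2 | 5/2; 3 } => 9/4
v(BBBRRB) = { 0; 1; 2; 9/4 | 5/2; 3 } => 19/8
v(BBBRRBB) = { 0; 1; 2; 9/4; 19/8 | 5/2; 3 } => 39/16
v(BBBRRBBR) = { 0; 1; 2; 9/4; 19/8 | 39/16; 5/2; 3 } => 77/32
v(BBBRRBBRB) = { 0; 1; 2; 9/4; 19/8; 77/32 | 39/16; 5/2; 3 } => 155/64
v(BBBRRBBRBR) = { 0; 1; 2; 9/4; 19/8; 77/32 | 155/64; 39/16; 5/2; 3 } => 309/128
v(BBBRRBBRBRB) = { 0; 1; 2; 9/4; 19/8; 77/32; 309/128 | 155/64; 39/16; 5/2; 3 } => 619/256
v(BBBRRBBRBRBR) = { 0; 1; 2; 9/4; 19/8; 77/32; 309/128 | 619/256; 155/64; 39/16; 5/2; 3 } => 1237/512
v(BBBRRBBRBRBRR) = { 0; 1; 2; 9/4; 19/8; 77/32; 309/128 | 1237/512; 619/256; 155/64; 39/16; 5/2; 3 } => 2473/1024
v(BBBRRBBRBRBRRR) = { 0; 1; 2; 9/4; 19/8; 77/32; 309/128 | 2473/1024; 1237/512; 619/256; 155/64; 39/16; 5/2; 3 } => 4945/2048
v(BBBRRBBRBRBRRRB) = { 0; 1; 2; 9/4; 19/8; 77/32; 309/128; 4945/2048 | 2473/1024; 1237/512; 619/256; 155/64; 39/16; 5/2; 3 } => 9891/4096

9891/4096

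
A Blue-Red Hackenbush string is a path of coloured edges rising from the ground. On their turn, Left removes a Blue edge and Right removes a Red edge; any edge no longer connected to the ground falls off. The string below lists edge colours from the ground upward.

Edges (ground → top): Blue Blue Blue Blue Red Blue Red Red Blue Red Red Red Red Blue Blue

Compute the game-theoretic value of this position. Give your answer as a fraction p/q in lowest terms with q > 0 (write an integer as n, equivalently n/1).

1 of 15 · B · max L 0 · min R +∞ gives 1
2 of 15 · BB · max L 1 · min R +∞ gives 2
3 of 15 · BBB · max L 2 · min R +∞ gives 3
4 of 15 · BBBB · max L 3 · min R +∞ gives 4
5 of 15 · BBBBR · max L 3 · min R 4 gives 7/2
6 of 15 · BBBBRB · max L 7/2 · min R 4 gives 15/4
7 of 15 · BBBBRBR · max L 7/2 · min R 15/4 gives 29/8
8 of 15 · BBBBRBRR · max L 7/2 · min R 29/8 gives 57/16
9 of 15 · BBBBRBRRB · max L 57/16 · min R 29/8 gives 115/32
10 of 15 · BBBBRBRRBR · max L 57/16 · min R 115/32 gives 229/64
11 of 15 · BBBBRBRRBRR · max L 57/16 · min R 229/64 gives 457/128
12 of 15 · BBBBRBRRBRRR · max L 57/16 · min R 457/128 gives 913/256
13 of 15 · BBBBRBRRBRRRR · max L 57/16 · min R 913/256 gives 1825/512
14 of 15 · BBBBRBRRBRRRRB · max L 1825/512 · min R 913/256 gives 3651/1024
15 of 15 · BBBBRBRRBRRRRBB · max L 3651/1024 · min R 913/256 gives 7303/2048

7303/2048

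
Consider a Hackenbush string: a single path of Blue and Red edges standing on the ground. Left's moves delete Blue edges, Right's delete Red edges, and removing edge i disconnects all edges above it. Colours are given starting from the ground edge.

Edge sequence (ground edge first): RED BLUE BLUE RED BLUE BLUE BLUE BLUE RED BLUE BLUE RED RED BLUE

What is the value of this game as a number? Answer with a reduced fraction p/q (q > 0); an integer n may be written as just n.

Recurse on prefixes of the 14-edge string RED BLUE BLUE RED BLUE BLUE BLUE BLUE RED BLUE BLUE RED RED BLUE:
val(R) = {  | 0 } gives -1
val(RB) = { -1 | 0 } gives -1/2
val(RBB) = { -1 -1/2 | 0 } gives -1/4
val(RBBR) = { -1 -1/2 | -1/4 0 } gives -3/8
val(RBBRB) = { -1 -1/2 -3/8 | -1/4 0 } gives -5/16
val(RBBRBB) = { -1 -1/2 -3/8 -5/16 | -1/4 0 } gives -9/32
val(RBBRBBB) = { -1 -1/2 -3/8 -5/16 -9/32 | -1/4 0 } gives -17/64
val(RBBRBBBB) = { -1 -1/2 -3/8 -5/16 -9/32 -17/64 | -1/4 0 } gives -33/128
val(RBBRBBBBR) = { -1 -1/2 -3/8 -5/16 -9/32 -17/64 | -33/128 -1/4 0 } gives -67/256
val(RBBRBBBBRB) = { -1 -1/2 -3/8 -5/16 -9/32 -17/64 -67/256 | -33/128 -1/4 0 } gives -133/512
val(RBBRBBBBRBB) = { -1 -1/2 -3/8 -5/16 -9/32 -17/64 -67/256 -133/512 | -33/128 -1/4 0 } gives -265/1024
val(RBBRBBBBRBBR) = { -1 -1/2 -3/8 -5/16 -9/32 -17/64 -67/256 -133/512 | -265/1024 -33/128 -1/4 0 } gives -531/2048
val(RBBRBBBBRBBRR) = { -1 -1/2 -3/8 -5/16 -9/32 -17/64 -67/256 -133/512 | -531/2048 -265/1024 -33/128 -1/4 0 } gives -1063/4096
val(RBBRBBBBRBBRRB) = { -1 -1/2 -3/8 -5/16 -9/32 -17/64 -67/256 -133/512 -1063/4096 | -531/2048 -265/1024 -33/128 -1/4 0 } gives -2125/8192

-2125/8192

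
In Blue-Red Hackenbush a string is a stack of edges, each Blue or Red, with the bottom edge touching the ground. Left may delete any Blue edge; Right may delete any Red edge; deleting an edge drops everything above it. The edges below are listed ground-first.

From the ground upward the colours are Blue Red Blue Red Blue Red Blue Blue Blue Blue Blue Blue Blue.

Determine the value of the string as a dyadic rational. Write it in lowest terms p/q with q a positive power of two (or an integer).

Build val(s[:k]) for k = 1..13, string s = Blue Red Blue Red Blue Red Blue Blue Blue Blue Blue Blue Blue.
1 of 13 · B · max L 0 · min R +∞ ⇒ 1
2 of 13 · BR · max L 0 · min R 1 ⇒ 1/2
3 of 13 · BRB · max L 1/2 · min R 1 ⇒ 3/4
4 of 13 · BRBR · max L 1/2 · min R 3/4 ⇒ 5/8
5 of 13 · BRBRB · max L 5/8 · min R 3/4 ⇒ 11/16
6 of 13 · BRBRBR · max L 5/8 · min R 11/16 ⇒ 21/32
7 of 13 · BRBRBRB · max L 21/32 · min R 11/16 ⇒ 43/64
8 of 13 · BRBRBRBB · max L 43/64 · min R 11/16 ⇒ 87/128
9 of 13 · BRBRBRBBB · max L 87/128 · min R 11/16 ⇒ 175/256
10 of 13 · BRBRBRBBBB · max L 175/256 · min R 11/16 ⇒ 351/512
11 of 13 · BRBRBRBBBBB · max L 351/512 · min R 11/16 ⇒ 703/1024
12 of 13 · BRBRBRBBBBBB · max L 703/1024 · min R 11/16 ⇒ 1407/2048
13 of 13 · BRBRBRBBBBBBB · max L 1407/2048 · min R 11/16 ⇒ 2815/4096

2815/4096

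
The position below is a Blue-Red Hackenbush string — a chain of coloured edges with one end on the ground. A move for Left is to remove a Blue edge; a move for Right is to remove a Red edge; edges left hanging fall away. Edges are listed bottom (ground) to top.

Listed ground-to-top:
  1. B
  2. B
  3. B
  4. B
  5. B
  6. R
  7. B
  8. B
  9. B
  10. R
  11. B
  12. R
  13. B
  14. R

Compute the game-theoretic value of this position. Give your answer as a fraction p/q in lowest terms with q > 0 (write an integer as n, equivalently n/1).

B: Left { 0 }, Right { none } => simplest 1
BB: Left { 0; 1 }, Right { none } => simplest 2
BBB: Left { 0; 1; 2 }, Right { none } => simplest 3
BBBB: Left { 0; 1; 2; 3 }, Right { none } => simplest 4
BBBBB: Left { 0; 1; 2; 3; 4 }, Right { none } => simplest 5
BBBBBR: Left { 0; 1; 2; 3; 4 }, Right { 5 } => simplest 9/2
BBBBBRB: Left { 0; 1; 2; 3; 4; 9/2 }, Right { 5 } => simplest 19/4
BBBBBRBB: Left { 0; 1; 2; 3; 4; 9/2; 19/4 }, Right { 5 } => simplest 39/8
BBBBBRBBB: Left { 0; 1; 2; 3; 4; 9/2; 19/4; 39/8 }, Right { 5 } => simplest 79/16
BBBBBRBBBR: Left { 0; 1; 2; 3; 4; 9/2; 19/4; 39/8 }, Right { 79/16; 5 } => simplest 157/32
BBBBBRBBBRB: Left { 0; 1; 2; 3; 4; 9/2; 19/4; 39/8; 157/32 }, Right { 79/16; 5 } => simplest 315/64
BBBBBRBBBRBR: Left { 0; 1; 2; 3; 4; 9/2; 19/4; 39/8; 157/32 }, Right { 315/64; 79/16; 5 } => simplest 629/128
BBBBBRBBBRBRB: Left { 0; 1; 2; 3; 4; 9/2; 19/4; 39/8; 157/32; 629/128 }, Right { 315/64; 79/16; 5 } => simplest 1259/256
BBBBBRBBBRBRBR: Left { 0; 1; 2; 3; 4; 9/2; 19/4; 39/8; 157/32; 629/128 }, Right { 1259/256; 315/64; 79/16; 5 } => simplest 2517/512

2517/512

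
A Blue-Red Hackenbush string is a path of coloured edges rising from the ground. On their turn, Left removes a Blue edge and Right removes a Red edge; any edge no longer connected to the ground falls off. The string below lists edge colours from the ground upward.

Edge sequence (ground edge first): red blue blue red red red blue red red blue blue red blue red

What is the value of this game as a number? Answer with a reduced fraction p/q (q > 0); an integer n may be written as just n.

r: Left { (no moves) }, Right { 0 } — simplest -1
rb: Left { -1 }, Right { 0 } — simplest -1/2
rbb: Left { -1; -1/2 }, Right { 0 } — simplest -1/4
rbbr: Left { -1; -1/2 }, Right { -1/4; 0 } — simplest -3/8
rbbrr: Left { -1; -1/2 }, Right { -3/8; -1/4; 0 } — simplest -7/16
rbbrrr: Left { -1; -1/2 }, Right { -7/16; -3/8; -1/4; 0 } — simplest -15/32
rbbrrrb: Left { -1; -1/2; -15/32 }, Right { -7/16; -3/8; -1/4; 0 } — simplest -29/64
rbbrrrbr: Left { -1; -1/2; -15/32 }, Right { -29/64; -7/16; -3/8; -1/4; 0 } — simplest -59/128
rbbrrrbrr: Left { -1; -1/2; -15/32 }, Right { -59/128; -29/64; -7/16; -3/8; -1/4; 0 } — simplest -119/256
rbbrrrbrrb: Left { -1; -1/2; -15/32; -119/256 }, Right { -59/128; -29/64; -7/16; -3/8; -1/4; 0 } — simplest -237/512
rbbrrrbrrbb: Left { -1; -1/2; -15/32; -119/256; -237/512 }, Right { -59/128; -29/64; -7/16; -3/8; -1/4; 0 } — simplest -473/1024
rbbrrrbrrbbr: Left { -1; -1/2; -15/32; -119/256; -237/512 }, Right { -473/1024; -59/128; -29/64; -7/16; -3/8; -1/4; 0 } — simplest -947/2048
rbbrrrbrrbbrb: Left { -1; -1/2; -15/32; -119/256; -237/512; -947/2048 }, Right { -473/1024; -59/128; -29/64; -7/16; -3/8; -1/4; 0 } — simplest -1893/4096
rbbrrrbrrbbrbr: Left { -1; -1/2; -15/32; -119/256; -237/512; -947/2048 }, Right { -1893/4096; -473/1024; -59/128; -29/64; -7/16; -3/8; -1/4; 0 } — simplest -3787/8192

-3787/8192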